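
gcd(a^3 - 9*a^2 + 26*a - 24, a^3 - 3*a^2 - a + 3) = a - 3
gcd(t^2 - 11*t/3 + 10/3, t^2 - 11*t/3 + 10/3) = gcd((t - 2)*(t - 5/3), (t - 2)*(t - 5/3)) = t^2 - 11*t/3 + 10/3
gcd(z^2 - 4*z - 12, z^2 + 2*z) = z + 2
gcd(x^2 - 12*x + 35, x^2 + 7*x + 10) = 1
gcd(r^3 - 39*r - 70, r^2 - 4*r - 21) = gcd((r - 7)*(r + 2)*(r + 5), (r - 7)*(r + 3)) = r - 7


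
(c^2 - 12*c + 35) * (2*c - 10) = 2*c^3 - 34*c^2 + 190*c - 350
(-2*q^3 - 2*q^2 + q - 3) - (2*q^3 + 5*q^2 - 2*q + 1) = -4*q^3 - 7*q^2 + 3*q - 4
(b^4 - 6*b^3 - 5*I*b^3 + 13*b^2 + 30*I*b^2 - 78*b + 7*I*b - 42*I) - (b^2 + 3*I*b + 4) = b^4 - 6*b^3 - 5*I*b^3 + 12*b^2 + 30*I*b^2 - 78*b + 4*I*b - 4 - 42*I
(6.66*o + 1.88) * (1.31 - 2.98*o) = -19.8468*o^2 + 3.1222*o + 2.4628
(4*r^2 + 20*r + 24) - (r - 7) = 4*r^2 + 19*r + 31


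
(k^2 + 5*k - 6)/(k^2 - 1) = (k + 6)/(k + 1)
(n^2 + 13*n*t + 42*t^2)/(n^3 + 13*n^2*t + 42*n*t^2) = 1/n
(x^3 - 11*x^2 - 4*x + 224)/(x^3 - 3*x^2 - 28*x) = (x - 8)/x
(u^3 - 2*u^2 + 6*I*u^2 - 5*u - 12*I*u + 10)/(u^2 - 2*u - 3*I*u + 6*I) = (u^2 + 6*I*u - 5)/(u - 3*I)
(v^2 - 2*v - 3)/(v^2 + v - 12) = (v + 1)/(v + 4)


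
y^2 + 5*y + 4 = (y + 1)*(y + 4)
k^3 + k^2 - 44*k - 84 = (k - 7)*(k + 2)*(k + 6)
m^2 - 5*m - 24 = (m - 8)*(m + 3)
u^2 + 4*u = u*(u + 4)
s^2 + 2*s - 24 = (s - 4)*(s + 6)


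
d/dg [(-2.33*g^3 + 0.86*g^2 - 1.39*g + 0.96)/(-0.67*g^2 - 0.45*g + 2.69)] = (1.5611*g^4 + 2.097*g^3 - 20.1214*g^2 + 5.9132*g - 3.3071)/(0.4489*g^4 + 0.603*g^3 - 3.4021*g^2 - 2.421*g + 7.2361)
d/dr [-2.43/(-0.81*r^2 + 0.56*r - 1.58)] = (1.3608 - 3.9366*r)/(0.81*r^2 - 0.56*r + 1.58)^2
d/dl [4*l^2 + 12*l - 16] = 8*l + 12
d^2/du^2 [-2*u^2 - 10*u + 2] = -4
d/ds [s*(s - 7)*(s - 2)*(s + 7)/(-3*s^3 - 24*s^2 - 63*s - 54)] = (-s^5 - 13*s^4 - 57*s^3 + 379*s^2 + 784*s - 588)/(3*(s^5 + 13*s^4 + 67*s^3 + 171*s^2 + 216*s + 108))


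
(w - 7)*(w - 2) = w^2 - 9*w + 14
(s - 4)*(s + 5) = s^2 + s - 20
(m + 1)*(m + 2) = m^2 + 3*m + 2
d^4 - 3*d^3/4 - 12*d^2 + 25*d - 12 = (d - 2)^2*(d - 3/4)*(d + 4)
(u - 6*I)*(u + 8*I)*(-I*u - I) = -I*u^3 + 2*u^2 - I*u^2 + 2*u - 48*I*u - 48*I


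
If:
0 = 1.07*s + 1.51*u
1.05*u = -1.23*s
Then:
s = 0.00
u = 0.00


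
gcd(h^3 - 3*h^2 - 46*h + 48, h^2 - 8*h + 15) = 1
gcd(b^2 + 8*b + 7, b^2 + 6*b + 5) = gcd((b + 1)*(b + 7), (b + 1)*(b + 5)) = b + 1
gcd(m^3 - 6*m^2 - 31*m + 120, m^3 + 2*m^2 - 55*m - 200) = m^2 - 3*m - 40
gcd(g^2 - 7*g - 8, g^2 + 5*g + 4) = g + 1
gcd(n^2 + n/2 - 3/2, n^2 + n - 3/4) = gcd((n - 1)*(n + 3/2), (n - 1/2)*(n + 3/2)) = n + 3/2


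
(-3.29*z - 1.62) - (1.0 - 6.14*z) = 2.85*z - 2.62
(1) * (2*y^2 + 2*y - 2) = 2*y^2 + 2*y - 2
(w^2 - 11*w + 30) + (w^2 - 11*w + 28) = 2*w^2 - 22*w + 58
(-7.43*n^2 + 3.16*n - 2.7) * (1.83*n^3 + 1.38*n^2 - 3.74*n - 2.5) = -13.5969*n^5 - 4.4706*n^4 + 27.208*n^3 + 3.0306*n^2 + 2.198*n + 6.75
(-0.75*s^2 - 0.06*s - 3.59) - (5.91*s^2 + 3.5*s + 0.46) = -6.66*s^2 - 3.56*s - 4.05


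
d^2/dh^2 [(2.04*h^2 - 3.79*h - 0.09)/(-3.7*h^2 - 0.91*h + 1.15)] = (-2.8421709430404e-14*h^4 + 117.50756*h^3 - 44.6886*h^2 + 98.57688*h + 3.451628)/(50.653*h^6 + 37.3737*h^5 - 38.03859*h^4 - 22.478729*h^3 + 11.822805*h^2 + 3.610425*h - 1.520875)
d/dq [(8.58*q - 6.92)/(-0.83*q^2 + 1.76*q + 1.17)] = (7.1214*q^2 - 11.4872*q + 22.2178)/(0.6889*q^4 - 2.9216*q^3 + 1.1554*q^2 + 4.1184*q + 1.3689)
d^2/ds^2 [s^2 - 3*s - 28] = 2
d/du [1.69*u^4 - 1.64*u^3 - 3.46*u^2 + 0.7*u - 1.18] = 6.76*u^3 - 4.92*u^2 - 6.92*u + 0.7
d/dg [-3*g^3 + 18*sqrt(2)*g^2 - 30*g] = -9*g^2 + 36*sqrt(2)*g - 30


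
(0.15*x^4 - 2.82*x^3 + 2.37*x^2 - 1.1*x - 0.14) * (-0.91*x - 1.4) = -0.1365*x^5 + 2.3562*x^4 + 1.7913*x^3 - 2.317*x^2 + 1.6674*x + 0.196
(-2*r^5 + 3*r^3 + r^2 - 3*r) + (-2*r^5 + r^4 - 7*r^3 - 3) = -4*r^5 + r^4 - 4*r^3 + r^2 - 3*r - 3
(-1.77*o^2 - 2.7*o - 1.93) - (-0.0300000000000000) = -1.77*o^2 - 2.7*o - 1.9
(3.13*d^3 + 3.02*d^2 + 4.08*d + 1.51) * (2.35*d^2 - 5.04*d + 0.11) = 7.3555*d^5 - 8.6782*d^4 - 5.2885*d^3 - 16.6825*d^2 - 7.1616*d + 0.1661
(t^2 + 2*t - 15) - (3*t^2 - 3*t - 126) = -2*t^2 + 5*t + 111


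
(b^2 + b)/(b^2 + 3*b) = (b + 1)/(b + 3)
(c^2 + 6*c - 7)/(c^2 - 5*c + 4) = (c + 7)/(c - 4)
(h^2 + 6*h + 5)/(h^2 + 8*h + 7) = (h + 5)/(h + 7)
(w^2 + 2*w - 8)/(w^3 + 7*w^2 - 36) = (w + 4)/(w^2 + 9*w + 18)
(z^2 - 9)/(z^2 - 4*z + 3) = (z + 3)/(z - 1)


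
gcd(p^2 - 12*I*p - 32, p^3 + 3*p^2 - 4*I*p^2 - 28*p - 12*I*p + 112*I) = p - 4*I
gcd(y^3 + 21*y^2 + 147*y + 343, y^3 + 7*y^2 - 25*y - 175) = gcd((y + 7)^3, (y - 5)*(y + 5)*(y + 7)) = y + 7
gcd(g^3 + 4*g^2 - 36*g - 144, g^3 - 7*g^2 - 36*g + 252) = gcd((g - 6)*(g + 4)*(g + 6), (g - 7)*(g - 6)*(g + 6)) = g^2 - 36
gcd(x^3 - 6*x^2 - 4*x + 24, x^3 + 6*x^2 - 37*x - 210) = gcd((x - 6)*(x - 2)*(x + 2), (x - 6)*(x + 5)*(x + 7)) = x - 6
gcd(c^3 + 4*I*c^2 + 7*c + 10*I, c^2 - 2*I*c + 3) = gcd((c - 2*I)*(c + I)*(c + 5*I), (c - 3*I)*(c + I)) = c + I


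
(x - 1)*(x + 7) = x^2 + 6*x - 7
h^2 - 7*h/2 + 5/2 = (h - 5/2)*(h - 1)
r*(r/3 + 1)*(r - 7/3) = r^3/3 + 2*r^2/9 - 7*r/3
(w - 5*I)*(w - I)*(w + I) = w^3 - 5*I*w^2 + w - 5*I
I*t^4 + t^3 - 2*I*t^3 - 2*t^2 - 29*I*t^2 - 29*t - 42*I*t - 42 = (t - 7)*(t + 2)*(t + 3)*(I*t + 1)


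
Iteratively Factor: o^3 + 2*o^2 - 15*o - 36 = (o - 4)*(o^2 + 6*o + 9) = (o - 4)*(o + 3)*(o + 3)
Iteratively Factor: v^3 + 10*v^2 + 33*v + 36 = (v + 4)*(v^2 + 6*v + 9) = (v + 3)*(v + 4)*(v + 3)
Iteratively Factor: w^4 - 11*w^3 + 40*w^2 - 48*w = (w - 4)*(w^3 - 7*w^2 + 12*w) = (w - 4)*(w - 3)*(w^2 - 4*w) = (w - 4)^2*(w - 3)*(w)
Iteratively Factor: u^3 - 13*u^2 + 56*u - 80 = (u - 4)*(u^2 - 9*u + 20) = (u - 4)^2*(u - 5)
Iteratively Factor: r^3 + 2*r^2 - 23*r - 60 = (r + 3)*(r^2 - r - 20) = (r + 3)*(r + 4)*(r - 5)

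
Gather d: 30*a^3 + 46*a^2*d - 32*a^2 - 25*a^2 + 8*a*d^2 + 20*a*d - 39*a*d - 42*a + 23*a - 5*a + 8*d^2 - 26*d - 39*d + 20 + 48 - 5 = 30*a^3 - 57*a^2 - 24*a + d^2*(8*a + 8) + d*(46*a^2 - 19*a - 65) + 63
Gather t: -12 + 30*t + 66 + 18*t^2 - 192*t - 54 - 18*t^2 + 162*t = 0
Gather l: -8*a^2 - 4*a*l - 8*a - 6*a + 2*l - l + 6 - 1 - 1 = -8*a^2 - 14*a + l*(1 - 4*a) + 4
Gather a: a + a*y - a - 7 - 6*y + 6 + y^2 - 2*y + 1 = a*y + y^2 - 8*y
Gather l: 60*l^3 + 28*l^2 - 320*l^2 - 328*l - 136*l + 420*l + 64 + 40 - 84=60*l^3 - 292*l^2 - 44*l + 20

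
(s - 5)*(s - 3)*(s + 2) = s^3 - 6*s^2 - s + 30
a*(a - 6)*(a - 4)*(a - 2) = a^4 - 12*a^3 + 44*a^2 - 48*a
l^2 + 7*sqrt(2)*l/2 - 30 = (l - 5*sqrt(2)/2)*(l + 6*sqrt(2))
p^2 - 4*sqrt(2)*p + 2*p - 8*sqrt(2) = (p + 2)*(p - 4*sqrt(2))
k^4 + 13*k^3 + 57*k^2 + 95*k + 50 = (k + 1)*(k + 2)*(k + 5)^2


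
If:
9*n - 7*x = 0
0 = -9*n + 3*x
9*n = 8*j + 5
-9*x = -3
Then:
No Solution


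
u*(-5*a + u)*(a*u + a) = -5*a^2*u^2 - 5*a^2*u + a*u^3 + a*u^2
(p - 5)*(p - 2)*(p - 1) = p^3 - 8*p^2 + 17*p - 10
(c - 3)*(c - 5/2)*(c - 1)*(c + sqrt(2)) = c^4 - 13*c^3/2 + sqrt(2)*c^3 - 13*sqrt(2)*c^2/2 + 13*c^2 - 15*c/2 + 13*sqrt(2)*c - 15*sqrt(2)/2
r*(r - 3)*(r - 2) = r^3 - 5*r^2 + 6*r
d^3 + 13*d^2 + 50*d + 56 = (d + 2)*(d + 4)*(d + 7)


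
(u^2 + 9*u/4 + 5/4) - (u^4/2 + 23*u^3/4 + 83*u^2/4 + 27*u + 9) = -u^4/2 - 23*u^3/4 - 79*u^2/4 - 99*u/4 - 31/4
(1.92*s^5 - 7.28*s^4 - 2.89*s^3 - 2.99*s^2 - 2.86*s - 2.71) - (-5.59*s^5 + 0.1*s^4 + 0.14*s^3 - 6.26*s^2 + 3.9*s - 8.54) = 7.51*s^5 - 7.38*s^4 - 3.03*s^3 + 3.27*s^2 - 6.76*s + 5.83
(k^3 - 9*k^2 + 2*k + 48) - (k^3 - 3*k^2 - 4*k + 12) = -6*k^2 + 6*k + 36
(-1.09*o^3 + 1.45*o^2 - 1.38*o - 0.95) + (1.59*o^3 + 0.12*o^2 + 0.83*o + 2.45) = 0.5*o^3 + 1.57*o^2 - 0.55*o + 1.5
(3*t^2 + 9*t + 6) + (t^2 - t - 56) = 4*t^2 + 8*t - 50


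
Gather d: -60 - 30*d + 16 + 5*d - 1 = -25*d - 45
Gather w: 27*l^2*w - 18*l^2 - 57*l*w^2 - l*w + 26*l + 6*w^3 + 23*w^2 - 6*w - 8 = -18*l^2 + 26*l + 6*w^3 + w^2*(23 - 57*l) + w*(27*l^2 - l - 6) - 8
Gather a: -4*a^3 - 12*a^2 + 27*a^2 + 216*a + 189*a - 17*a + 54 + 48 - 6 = -4*a^3 + 15*a^2 + 388*a + 96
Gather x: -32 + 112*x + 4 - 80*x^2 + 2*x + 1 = -80*x^2 + 114*x - 27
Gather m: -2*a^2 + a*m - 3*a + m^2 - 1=-2*a^2 + a*m - 3*a + m^2 - 1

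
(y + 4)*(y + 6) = y^2 + 10*y + 24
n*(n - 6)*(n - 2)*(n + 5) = n^4 - 3*n^3 - 28*n^2 + 60*n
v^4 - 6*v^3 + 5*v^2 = v^2*(v - 5)*(v - 1)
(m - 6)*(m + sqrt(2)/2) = m^2 - 6*m + sqrt(2)*m/2 - 3*sqrt(2)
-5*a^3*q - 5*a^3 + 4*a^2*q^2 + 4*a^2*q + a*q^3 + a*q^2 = (-a + q)*(5*a + q)*(a*q + a)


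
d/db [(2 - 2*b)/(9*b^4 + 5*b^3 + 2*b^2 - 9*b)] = 2*(27*b^4 - 26*b^3 - 13*b^2 - 4*b + 9)/(b^2*(81*b^6 + 90*b^5 + 61*b^4 - 142*b^3 - 86*b^2 - 36*b + 81))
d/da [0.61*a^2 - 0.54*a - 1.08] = 1.22*a - 0.54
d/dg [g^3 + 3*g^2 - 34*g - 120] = 3*g^2 + 6*g - 34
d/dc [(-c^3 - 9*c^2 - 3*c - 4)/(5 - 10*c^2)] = (2*c^4 - 9*c^2 - 34*c - 3)/(5*(4*c^4 - 4*c^2 + 1))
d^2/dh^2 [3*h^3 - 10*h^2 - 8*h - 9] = 18*h - 20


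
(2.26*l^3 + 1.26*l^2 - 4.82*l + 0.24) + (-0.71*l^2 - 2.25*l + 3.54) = 2.26*l^3 + 0.55*l^2 - 7.07*l + 3.78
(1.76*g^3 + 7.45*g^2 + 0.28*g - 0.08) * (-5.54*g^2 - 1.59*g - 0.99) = -9.7504*g^5 - 44.0714*g^4 - 15.1391*g^3 - 7.3775*g^2 - 0.15*g + 0.0792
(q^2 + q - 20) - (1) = q^2 + q - 21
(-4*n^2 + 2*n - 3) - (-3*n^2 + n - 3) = -n^2 + n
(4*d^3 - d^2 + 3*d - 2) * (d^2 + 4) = 4*d^5 - d^4 + 19*d^3 - 6*d^2 + 12*d - 8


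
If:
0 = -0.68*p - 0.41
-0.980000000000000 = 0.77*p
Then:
No Solution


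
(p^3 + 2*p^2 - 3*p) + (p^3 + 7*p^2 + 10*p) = 2*p^3 + 9*p^2 + 7*p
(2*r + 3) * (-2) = -4*r - 6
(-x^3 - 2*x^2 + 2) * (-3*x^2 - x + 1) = 3*x^5 + 7*x^4 + x^3 - 8*x^2 - 2*x + 2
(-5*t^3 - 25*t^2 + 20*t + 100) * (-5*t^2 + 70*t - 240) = 25*t^5 - 225*t^4 - 650*t^3 + 6900*t^2 + 2200*t - 24000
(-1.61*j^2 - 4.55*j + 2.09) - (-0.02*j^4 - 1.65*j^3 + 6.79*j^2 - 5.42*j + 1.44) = 0.02*j^4 + 1.65*j^3 - 8.4*j^2 + 0.87*j + 0.65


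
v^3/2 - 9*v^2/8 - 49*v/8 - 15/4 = (v/2 + 1)*(v - 5)*(v + 3/4)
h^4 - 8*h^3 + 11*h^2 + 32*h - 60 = (h - 5)*(h - 3)*(h - 2)*(h + 2)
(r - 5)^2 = r^2 - 10*r + 25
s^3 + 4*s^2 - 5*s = s*(s - 1)*(s + 5)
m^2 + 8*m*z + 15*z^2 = (m + 3*z)*(m + 5*z)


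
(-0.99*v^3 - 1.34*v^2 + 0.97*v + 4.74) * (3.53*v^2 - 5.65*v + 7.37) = -3.4947*v^5 + 0.863300000000001*v^4 + 3.6988*v^3 + 1.3759*v^2 - 19.6321*v + 34.9338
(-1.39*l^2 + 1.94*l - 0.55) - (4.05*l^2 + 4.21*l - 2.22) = -5.44*l^2 - 2.27*l + 1.67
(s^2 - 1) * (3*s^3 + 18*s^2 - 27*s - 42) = 3*s^5 + 18*s^4 - 30*s^3 - 60*s^2 + 27*s + 42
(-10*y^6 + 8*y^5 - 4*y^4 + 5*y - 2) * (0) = 0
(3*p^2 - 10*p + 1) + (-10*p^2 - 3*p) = -7*p^2 - 13*p + 1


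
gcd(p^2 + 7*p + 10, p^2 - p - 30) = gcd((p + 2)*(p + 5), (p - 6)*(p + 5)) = p + 5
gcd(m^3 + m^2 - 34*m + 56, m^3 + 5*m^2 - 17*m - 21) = m + 7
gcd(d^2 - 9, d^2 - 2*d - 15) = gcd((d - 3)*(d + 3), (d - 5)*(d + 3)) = d + 3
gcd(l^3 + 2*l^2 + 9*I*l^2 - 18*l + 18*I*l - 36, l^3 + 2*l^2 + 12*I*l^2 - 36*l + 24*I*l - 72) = l^2 + l*(2 + 6*I) + 12*I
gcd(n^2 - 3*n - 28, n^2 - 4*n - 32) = n + 4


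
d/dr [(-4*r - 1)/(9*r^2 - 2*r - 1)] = 2*(18*r^2 + 9*r + 1)/(81*r^4 - 36*r^3 - 14*r^2 + 4*r + 1)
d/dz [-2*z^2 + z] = 1 - 4*z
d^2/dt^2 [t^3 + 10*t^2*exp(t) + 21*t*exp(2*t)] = 10*t^2*exp(t) + 84*t*exp(2*t) + 40*t*exp(t) + 6*t + 84*exp(2*t) + 20*exp(t)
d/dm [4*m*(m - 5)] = 8*m - 20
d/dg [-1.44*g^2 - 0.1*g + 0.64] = -2.88*g - 0.1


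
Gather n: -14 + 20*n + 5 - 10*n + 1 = 10*n - 8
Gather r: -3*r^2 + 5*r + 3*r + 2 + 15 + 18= -3*r^2 + 8*r + 35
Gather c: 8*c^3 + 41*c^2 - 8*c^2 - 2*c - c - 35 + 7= 8*c^3 + 33*c^2 - 3*c - 28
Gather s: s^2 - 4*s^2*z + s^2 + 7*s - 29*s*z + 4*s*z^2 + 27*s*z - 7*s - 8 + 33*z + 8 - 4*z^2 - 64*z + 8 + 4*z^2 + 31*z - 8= s^2*(2 - 4*z) + s*(4*z^2 - 2*z)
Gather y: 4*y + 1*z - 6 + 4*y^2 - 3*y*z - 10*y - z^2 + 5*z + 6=4*y^2 + y*(-3*z - 6) - z^2 + 6*z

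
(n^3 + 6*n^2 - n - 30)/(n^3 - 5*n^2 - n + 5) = (n^3 + 6*n^2 - n - 30)/(n^3 - 5*n^2 - n + 5)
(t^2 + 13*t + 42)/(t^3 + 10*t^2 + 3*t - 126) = 1/(t - 3)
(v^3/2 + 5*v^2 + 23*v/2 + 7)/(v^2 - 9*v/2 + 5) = (v^3 + 10*v^2 + 23*v + 14)/(2*v^2 - 9*v + 10)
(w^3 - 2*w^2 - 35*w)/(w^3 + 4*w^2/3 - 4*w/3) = 3*(w^2 - 2*w - 35)/(3*w^2 + 4*w - 4)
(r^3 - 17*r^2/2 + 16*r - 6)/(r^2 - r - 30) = (r^2 - 5*r/2 + 1)/(r + 5)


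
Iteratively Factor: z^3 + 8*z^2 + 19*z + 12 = (z + 1)*(z^2 + 7*z + 12) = (z + 1)*(z + 4)*(z + 3)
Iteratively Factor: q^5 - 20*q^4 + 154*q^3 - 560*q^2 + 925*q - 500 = (q - 1)*(q^4 - 19*q^3 + 135*q^2 - 425*q + 500) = (q - 5)*(q - 1)*(q^3 - 14*q^2 + 65*q - 100) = (q - 5)^2*(q - 1)*(q^2 - 9*q + 20) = (q - 5)^2*(q - 4)*(q - 1)*(q - 5)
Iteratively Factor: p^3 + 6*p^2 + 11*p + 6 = (p + 3)*(p^2 + 3*p + 2) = (p + 1)*(p + 3)*(p + 2)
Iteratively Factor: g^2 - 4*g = (g)*(g - 4)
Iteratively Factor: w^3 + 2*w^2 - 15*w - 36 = (w + 3)*(w^2 - w - 12) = (w + 3)^2*(w - 4)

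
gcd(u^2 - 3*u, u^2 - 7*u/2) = u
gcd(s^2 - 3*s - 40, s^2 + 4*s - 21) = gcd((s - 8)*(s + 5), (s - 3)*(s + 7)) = 1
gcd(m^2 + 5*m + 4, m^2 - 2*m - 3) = m + 1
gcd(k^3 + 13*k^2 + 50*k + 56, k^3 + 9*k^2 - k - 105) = k + 7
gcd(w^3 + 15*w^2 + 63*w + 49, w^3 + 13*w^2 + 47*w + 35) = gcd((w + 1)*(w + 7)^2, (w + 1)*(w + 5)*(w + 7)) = w^2 + 8*w + 7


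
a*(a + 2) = a^2 + 2*a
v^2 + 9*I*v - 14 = (v + 2*I)*(v + 7*I)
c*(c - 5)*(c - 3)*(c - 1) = c^4 - 9*c^3 + 23*c^2 - 15*c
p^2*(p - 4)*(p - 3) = p^4 - 7*p^3 + 12*p^2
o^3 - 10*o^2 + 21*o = o*(o - 7)*(o - 3)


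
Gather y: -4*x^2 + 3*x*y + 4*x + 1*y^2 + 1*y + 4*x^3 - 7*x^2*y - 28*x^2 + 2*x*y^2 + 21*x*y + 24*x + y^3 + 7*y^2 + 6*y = 4*x^3 - 32*x^2 + 28*x + y^3 + y^2*(2*x + 8) + y*(-7*x^2 + 24*x + 7)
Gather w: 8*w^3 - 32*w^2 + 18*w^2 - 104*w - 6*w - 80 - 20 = 8*w^3 - 14*w^2 - 110*w - 100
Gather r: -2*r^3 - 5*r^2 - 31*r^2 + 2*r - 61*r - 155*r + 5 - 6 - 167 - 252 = -2*r^3 - 36*r^2 - 214*r - 420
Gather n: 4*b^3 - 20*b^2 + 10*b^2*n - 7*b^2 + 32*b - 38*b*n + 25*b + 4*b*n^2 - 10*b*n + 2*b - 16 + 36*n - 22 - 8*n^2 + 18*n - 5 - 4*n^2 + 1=4*b^3 - 27*b^2 + 59*b + n^2*(4*b - 12) + n*(10*b^2 - 48*b + 54) - 42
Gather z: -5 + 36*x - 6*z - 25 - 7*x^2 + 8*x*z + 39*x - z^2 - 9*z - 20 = -7*x^2 + 75*x - z^2 + z*(8*x - 15) - 50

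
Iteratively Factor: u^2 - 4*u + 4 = (u - 2)*(u - 2)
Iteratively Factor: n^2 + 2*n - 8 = (n + 4)*(n - 2)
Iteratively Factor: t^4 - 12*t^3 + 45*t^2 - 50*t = (t - 2)*(t^3 - 10*t^2 + 25*t) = (t - 5)*(t - 2)*(t^2 - 5*t) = t*(t - 5)*(t - 2)*(t - 5)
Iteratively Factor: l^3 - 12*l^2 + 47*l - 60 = (l - 3)*(l^2 - 9*l + 20) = (l - 5)*(l - 3)*(l - 4)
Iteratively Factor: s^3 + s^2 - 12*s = (s - 3)*(s^2 + 4*s) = (s - 3)*(s + 4)*(s)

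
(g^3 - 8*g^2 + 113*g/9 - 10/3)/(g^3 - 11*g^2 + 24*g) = (9*g^3 - 72*g^2 + 113*g - 30)/(9*g*(g^2 - 11*g + 24))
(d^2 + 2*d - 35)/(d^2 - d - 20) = (d + 7)/(d + 4)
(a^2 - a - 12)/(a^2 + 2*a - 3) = (a - 4)/(a - 1)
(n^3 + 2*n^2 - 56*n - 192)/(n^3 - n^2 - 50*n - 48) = (n + 4)/(n + 1)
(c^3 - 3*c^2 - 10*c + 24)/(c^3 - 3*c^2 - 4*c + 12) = (c^2 - c - 12)/(c^2 - c - 6)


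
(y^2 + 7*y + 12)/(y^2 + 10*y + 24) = (y + 3)/(y + 6)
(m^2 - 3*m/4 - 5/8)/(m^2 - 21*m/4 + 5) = (m + 1/2)/(m - 4)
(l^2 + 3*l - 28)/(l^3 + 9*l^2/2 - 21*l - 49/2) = 2*(l - 4)/(2*l^2 - 5*l - 7)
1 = 1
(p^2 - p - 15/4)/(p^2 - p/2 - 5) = (p + 3/2)/(p + 2)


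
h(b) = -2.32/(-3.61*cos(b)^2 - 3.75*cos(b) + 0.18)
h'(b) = -2.32*(-7.22*sin(b)*cos(b) - 3.75*sin(b))/(-3.61*cos(b)^2 - 3.75*cos(b) + 0.18)^2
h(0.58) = 0.42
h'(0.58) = 0.41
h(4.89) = 3.90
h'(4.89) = -32.39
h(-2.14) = -2.01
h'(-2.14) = 0.21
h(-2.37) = -2.29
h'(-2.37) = 2.25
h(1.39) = 3.80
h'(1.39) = 30.86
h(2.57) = -2.97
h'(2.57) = -4.79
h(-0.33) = 0.35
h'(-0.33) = -0.18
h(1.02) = 0.84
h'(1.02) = 1.94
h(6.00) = 0.34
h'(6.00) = -0.15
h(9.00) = -3.87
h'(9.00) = -7.52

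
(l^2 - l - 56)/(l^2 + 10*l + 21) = (l - 8)/(l + 3)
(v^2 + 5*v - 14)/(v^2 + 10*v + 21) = (v - 2)/(v + 3)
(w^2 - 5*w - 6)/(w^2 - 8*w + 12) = (w + 1)/(w - 2)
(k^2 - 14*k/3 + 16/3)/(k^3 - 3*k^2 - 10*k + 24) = (k - 8/3)/(k^2 - k - 12)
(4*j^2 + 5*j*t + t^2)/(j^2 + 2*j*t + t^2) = (4*j + t)/(j + t)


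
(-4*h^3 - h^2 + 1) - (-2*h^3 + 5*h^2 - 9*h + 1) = -2*h^3 - 6*h^2 + 9*h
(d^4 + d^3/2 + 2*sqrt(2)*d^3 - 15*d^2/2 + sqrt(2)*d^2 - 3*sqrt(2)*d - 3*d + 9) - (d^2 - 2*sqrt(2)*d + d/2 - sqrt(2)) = d^4 + d^3/2 + 2*sqrt(2)*d^3 - 17*d^2/2 + sqrt(2)*d^2 - 7*d/2 - sqrt(2)*d + sqrt(2) + 9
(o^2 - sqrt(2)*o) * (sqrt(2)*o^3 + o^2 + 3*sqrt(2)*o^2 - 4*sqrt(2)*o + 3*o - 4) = sqrt(2)*o^5 - o^4 + 3*sqrt(2)*o^4 - 5*sqrt(2)*o^3 - 3*o^3 - 3*sqrt(2)*o^2 + 4*o^2 + 4*sqrt(2)*o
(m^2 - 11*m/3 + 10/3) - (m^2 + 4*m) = 10/3 - 23*m/3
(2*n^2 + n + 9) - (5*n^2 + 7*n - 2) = -3*n^2 - 6*n + 11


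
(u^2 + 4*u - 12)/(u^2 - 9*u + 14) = (u + 6)/(u - 7)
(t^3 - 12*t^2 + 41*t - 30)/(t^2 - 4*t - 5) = (t^2 - 7*t + 6)/(t + 1)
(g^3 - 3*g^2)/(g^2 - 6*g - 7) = g^2*(3 - g)/(-g^2 + 6*g + 7)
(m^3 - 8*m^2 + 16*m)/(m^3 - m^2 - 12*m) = (m - 4)/(m + 3)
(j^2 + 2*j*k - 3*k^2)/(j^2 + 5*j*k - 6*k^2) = (j + 3*k)/(j + 6*k)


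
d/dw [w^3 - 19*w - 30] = 3*w^2 - 19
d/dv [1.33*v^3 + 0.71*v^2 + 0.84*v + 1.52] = 3.99*v^2 + 1.42*v + 0.84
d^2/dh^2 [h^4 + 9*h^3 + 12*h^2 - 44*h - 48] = 12*h^2 + 54*h + 24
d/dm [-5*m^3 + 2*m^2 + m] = -15*m^2 + 4*m + 1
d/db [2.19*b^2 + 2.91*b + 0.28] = 4.38*b + 2.91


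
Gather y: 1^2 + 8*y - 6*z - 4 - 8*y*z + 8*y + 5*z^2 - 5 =y*(16 - 8*z) + 5*z^2 - 6*z - 8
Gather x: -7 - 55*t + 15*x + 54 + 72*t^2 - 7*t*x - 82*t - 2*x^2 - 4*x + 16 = 72*t^2 - 137*t - 2*x^2 + x*(11 - 7*t) + 63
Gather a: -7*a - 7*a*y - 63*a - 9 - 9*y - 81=a*(-7*y - 70) - 9*y - 90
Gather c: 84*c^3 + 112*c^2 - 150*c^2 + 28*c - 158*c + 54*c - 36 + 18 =84*c^3 - 38*c^2 - 76*c - 18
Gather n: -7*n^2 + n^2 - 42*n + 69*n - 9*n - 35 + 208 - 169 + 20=-6*n^2 + 18*n + 24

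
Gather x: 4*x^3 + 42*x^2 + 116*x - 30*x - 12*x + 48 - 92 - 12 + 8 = 4*x^3 + 42*x^2 + 74*x - 48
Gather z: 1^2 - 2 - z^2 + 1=-z^2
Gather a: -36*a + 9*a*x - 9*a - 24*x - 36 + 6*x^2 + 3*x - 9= a*(9*x - 45) + 6*x^2 - 21*x - 45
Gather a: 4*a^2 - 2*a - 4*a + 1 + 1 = 4*a^2 - 6*a + 2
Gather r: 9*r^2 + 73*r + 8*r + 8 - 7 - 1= 9*r^2 + 81*r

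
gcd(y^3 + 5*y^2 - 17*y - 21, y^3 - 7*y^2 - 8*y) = y + 1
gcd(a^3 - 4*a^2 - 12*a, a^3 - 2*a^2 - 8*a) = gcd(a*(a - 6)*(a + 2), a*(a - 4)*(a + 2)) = a^2 + 2*a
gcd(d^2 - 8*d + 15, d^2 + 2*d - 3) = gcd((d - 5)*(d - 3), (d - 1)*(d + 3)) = 1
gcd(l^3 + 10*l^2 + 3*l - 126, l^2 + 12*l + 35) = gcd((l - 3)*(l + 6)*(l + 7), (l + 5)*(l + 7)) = l + 7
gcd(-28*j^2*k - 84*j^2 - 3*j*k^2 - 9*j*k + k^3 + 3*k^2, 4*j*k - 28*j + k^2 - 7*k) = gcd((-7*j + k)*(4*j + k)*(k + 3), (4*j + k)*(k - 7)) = 4*j + k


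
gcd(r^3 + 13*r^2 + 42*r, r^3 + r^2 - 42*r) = r^2 + 7*r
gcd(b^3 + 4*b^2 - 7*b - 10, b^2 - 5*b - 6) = b + 1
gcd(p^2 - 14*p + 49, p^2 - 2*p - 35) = p - 7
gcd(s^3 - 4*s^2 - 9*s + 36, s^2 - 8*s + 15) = s - 3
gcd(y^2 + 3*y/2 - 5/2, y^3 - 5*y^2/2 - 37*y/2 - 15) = y + 5/2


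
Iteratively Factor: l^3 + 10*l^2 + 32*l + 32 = (l + 2)*(l^2 + 8*l + 16) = (l + 2)*(l + 4)*(l + 4)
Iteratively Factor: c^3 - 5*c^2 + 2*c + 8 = (c - 2)*(c^2 - 3*c - 4) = (c - 2)*(c + 1)*(c - 4)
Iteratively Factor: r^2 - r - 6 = (r + 2)*(r - 3)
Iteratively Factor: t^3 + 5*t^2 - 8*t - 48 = (t + 4)*(t^2 + t - 12) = (t - 3)*(t + 4)*(t + 4)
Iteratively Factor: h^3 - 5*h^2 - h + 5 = (h - 5)*(h^2 - 1) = (h - 5)*(h + 1)*(h - 1)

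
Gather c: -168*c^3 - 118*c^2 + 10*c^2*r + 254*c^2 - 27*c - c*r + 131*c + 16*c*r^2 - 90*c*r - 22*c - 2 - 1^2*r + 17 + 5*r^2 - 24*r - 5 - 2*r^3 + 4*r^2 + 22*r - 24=-168*c^3 + c^2*(10*r + 136) + c*(16*r^2 - 91*r + 82) - 2*r^3 + 9*r^2 - 3*r - 14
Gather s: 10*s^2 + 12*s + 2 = 10*s^2 + 12*s + 2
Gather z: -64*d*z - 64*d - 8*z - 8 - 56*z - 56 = -64*d + z*(-64*d - 64) - 64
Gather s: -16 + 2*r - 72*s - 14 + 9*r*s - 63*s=2*r + s*(9*r - 135) - 30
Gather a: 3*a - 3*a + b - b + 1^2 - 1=0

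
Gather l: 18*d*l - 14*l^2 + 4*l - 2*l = -14*l^2 + l*(18*d + 2)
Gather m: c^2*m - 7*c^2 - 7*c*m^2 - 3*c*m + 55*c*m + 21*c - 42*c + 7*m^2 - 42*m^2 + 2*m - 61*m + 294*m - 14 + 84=-7*c^2 - 21*c + m^2*(-7*c - 35) + m*(c^2 + 52*c + 235) + 70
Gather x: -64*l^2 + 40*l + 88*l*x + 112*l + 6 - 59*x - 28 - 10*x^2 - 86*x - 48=-64*l^2 + 152*l - 10*x^2 + x*(88*l - 145) - 70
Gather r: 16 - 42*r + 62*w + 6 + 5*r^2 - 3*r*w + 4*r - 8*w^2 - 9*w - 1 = 5*r^2 + r*(-3*w - 38) - 8*w^2 + 53*w + 21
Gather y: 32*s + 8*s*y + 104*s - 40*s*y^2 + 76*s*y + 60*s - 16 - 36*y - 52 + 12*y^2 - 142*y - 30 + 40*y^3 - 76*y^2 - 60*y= 196*s + 40*y^3 + y^2*(-40*s - 64) + y*(84*s - 238) - 98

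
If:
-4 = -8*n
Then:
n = 1/2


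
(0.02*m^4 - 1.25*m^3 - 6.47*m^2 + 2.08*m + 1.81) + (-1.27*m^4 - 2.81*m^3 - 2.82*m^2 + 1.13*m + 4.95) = -1.25*m^4 - 4.06*m^3 - 9.29*m^2 + 3.21*m + 6.76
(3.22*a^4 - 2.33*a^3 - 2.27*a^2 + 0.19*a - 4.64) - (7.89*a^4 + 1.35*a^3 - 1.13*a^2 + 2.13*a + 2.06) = -4.67*a^4 - 3.68*a^3 - 1.14*a^2 - 1.94*a - 6.7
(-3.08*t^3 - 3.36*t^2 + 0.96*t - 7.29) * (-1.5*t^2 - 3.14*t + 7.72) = 4.62*t^5 + 14.7112*t^4 - 14.6672*t^3 - 18.0186*t^2 + 30.3018*t - 56.2788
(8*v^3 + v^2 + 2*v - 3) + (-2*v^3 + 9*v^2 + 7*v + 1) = 6*v^3 + 10*v^2 + 9*v - 2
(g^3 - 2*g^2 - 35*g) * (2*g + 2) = 2*g^4 - 2*g^3 - 74*g^2 - 70*g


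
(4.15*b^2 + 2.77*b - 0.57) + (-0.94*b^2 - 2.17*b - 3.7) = 3.21*b^2 + 0.6*b - 4.27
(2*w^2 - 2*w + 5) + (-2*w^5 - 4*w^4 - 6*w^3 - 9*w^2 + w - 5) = -2*w^5 - 4*w^4 - 6*w^3 - 7*w^2 - w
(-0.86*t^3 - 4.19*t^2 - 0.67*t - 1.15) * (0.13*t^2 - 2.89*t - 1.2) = -0.1118*t^5 + 1.9407*t^4 + 13.054*t^3 + 6.8148*t^2 + 4.1275*t + 1.38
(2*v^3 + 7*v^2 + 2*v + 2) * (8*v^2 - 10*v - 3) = 16*v^5 + 36*v^4 - 60*v^3 - 25*v^2 - 26*v - 6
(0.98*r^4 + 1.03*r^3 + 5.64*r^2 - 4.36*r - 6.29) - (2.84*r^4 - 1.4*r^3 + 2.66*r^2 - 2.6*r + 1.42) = -1.86*r^4 + 2.43*r^3 + 2.98*r^2 - 1.76*r - 7.71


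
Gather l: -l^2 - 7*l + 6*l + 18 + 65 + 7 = -l^2 - l + 90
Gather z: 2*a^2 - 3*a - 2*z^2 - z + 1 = 2*a^2 - 3*a - 2*z^2 - z + 1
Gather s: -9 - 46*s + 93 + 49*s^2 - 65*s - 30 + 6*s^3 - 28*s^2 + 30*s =6*s^3 + 21*s^2 - 81*s + 54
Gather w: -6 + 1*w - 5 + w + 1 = 2*w - 10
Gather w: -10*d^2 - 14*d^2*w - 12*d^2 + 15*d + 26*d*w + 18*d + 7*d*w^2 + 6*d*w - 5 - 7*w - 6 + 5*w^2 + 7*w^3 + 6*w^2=-22*d^2 + 33*d + 7*w^3 + w^2*(7*d + 11) + w*(-14*d^2 + 32*d - 7) - 11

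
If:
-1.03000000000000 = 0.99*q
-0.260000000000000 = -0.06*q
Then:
No Solution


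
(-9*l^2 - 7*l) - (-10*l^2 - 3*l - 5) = l^2 - 4*l + 5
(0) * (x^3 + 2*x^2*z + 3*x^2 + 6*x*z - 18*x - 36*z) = 0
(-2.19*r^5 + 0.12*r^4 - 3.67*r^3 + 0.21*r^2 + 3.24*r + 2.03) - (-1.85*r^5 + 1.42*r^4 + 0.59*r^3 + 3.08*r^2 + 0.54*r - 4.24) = -0.34*r^5 - 1.3*r^4 - 4.26*r^3 - 2.87*r^2 + 2.7*r + 6.27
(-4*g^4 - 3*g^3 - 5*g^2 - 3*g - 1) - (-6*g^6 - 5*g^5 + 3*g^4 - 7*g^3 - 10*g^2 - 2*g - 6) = 6*g^6 + 5*g^5 - 7*g^4 + 4*g^3 + 5*g^2 - g + 5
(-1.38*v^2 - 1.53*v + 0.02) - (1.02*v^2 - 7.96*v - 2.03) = -2.4*v^2 + 6.43*v + 2.05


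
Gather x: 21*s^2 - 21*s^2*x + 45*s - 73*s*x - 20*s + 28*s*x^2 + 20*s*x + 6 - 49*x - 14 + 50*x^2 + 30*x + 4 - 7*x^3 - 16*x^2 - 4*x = 21*s^2 + 25*s - 7*x^3 + x^2*(28*s + 34) + x*(-21*s^2 - 53*s - 23) - 4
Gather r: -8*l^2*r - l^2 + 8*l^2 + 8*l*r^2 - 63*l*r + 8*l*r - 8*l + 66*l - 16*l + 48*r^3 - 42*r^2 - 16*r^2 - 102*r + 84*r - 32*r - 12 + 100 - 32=7*l^2 + 42*l + 48*r^3 + r^2*(8*l - 58) + r*(-8*l^2 - 55*l - 50) + 56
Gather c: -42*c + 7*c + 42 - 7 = 35 - 35*c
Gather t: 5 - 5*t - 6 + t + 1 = -4*t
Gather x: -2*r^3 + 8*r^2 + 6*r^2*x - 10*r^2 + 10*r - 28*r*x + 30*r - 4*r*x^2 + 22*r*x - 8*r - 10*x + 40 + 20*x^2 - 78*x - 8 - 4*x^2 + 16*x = -2*r^3 - 2*r^2 + 32*r + x^2*(16 - 4*r) + x*(6*r^2 - 6*r - 72) + 32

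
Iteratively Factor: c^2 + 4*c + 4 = (c + 2)*(c + 2)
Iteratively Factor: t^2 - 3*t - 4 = (t + 1)*(t - 4)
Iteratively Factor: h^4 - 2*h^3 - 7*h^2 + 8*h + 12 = (h + 2)*(h^3 - 4*h^2 + h + 6) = (h + 1)*(h + 2)*(h^2 - 5*h + 6) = (h - 3)*(h + 1)*(h + 2)*(h - 2)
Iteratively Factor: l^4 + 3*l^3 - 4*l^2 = (l + 4)*(l^3 - l^2) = l*(l + 4)*(l^2 - l) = l^2*(l + 4)*(l - 1)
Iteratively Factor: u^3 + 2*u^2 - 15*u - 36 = (u - 4)*(u^2 + 6*u + 9) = (u - 4)*(u + 3)*(u + 3)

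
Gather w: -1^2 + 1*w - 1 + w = 2*w - 2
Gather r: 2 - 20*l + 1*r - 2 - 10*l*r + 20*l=r*(1 - 10*l)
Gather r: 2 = 2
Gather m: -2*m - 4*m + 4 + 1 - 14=-6*m - 9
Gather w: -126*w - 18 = -126*w - 18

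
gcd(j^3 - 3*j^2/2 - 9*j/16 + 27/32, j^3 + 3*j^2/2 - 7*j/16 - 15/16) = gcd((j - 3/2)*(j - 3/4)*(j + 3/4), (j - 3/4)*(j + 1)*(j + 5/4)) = j - 3/4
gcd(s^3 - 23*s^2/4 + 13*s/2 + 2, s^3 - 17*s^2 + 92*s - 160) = s - 4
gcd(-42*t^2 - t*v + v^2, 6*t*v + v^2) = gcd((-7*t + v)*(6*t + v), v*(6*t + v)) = 6*t + v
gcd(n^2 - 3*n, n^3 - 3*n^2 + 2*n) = n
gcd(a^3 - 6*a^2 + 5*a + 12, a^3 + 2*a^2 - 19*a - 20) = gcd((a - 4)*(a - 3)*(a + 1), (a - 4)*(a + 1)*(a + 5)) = a^2 - 3*a - 4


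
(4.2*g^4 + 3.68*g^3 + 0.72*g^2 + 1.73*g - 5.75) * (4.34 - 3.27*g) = -13.734*g^5 + 6.1944*g^4 + 13.6168*g^3 - 2.5323*g^2 + 26.3107*g - 24.955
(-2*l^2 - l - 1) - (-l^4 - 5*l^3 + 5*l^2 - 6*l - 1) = l^4 + 5*l^3 - 7*l^2 + 5*l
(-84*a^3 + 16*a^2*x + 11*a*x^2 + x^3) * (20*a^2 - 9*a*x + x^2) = -1680*a^5 + 1076*a^4*x - 8*a^3*x^2 - 63*a^2*x^3 + 2*a*x^4 + x^5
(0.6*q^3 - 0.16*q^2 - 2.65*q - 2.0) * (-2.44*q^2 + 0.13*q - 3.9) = -1.464*q^5 + 0.4684*q^4 + 4.1052*q^3 + 5.1595*q^2 + 10.075*q + 7.8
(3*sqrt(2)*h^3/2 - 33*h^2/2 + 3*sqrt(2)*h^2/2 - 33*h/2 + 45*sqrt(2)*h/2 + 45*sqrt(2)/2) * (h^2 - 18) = 3*sqrt(2)*h^5/2 - 33*h^4/2 + 3*sqrt(2)*h^4/2 - 33*h^3/2 - 9*sqrt(2)*h^3/2 - 9*sqrt(2)*h^2/2 + 297*h^2 - 405*sqrt(2)*h + 297*h - 405*sqrt(2)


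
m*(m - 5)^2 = m^3 - 10*m^2 + 25*m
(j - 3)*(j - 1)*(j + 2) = j^3 - 2*j^2 - 5*j + 6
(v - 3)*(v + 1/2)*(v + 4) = v^3 + 3*v^2/2 - 23*v/2 - 6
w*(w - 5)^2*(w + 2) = w^4 - 8*w^3 + 5*w^2 + 50*w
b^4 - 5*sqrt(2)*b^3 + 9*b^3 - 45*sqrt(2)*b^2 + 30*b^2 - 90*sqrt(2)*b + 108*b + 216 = (b + 3)*(b + 6)*(b - 3*sqrt(2))*(b - 2*sqrt(2))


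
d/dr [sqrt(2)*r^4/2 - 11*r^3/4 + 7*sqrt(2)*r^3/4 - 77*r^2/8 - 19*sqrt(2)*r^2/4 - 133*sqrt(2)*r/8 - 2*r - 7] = 2*sqrt(2)*r^3 - 33*r^2/4 + 21*sqrt(2)*r^2/4 - 77*r/4 - 19*sqrt(2)*r/2 - 133*sqrt(2)/8 - 2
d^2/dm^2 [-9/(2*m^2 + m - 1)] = 18*(4*m^2 + 2*m - (4*m + 1)^2 - 2)/(2*m^2 + m - 1)^3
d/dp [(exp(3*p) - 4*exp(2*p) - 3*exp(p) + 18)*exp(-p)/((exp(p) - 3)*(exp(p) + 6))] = (7*exp(2*p) + 12*exp(p) + 36)*exp(-p)/(exp(2*p) + 12*exp(p) + 36)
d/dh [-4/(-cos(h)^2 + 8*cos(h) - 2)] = 8*(cos(h) - 4)*sin(h)/(cos(h)^2 - 8*cos(h) + 2)^2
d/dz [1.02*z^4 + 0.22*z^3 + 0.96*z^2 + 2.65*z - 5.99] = 4.08*z^3 + 0.66*z^2 + 1.92*z + 2.65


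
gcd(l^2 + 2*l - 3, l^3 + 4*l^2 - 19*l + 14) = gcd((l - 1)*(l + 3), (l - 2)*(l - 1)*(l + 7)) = l - 1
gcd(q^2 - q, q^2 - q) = q^2 - q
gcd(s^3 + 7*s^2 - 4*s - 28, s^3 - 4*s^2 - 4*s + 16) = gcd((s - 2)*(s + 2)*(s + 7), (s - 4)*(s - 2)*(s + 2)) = s^2 - 4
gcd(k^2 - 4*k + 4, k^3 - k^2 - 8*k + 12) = k^2 - 4*k + 4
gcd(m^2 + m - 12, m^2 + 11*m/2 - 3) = 1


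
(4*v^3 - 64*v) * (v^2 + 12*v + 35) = 4*v^5 + 48*v^4 + 76*v^3 - 768*v^2 - 2240*v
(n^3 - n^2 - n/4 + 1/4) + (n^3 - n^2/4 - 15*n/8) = 2*n^3 - 5*n^2/4 - 17*n/8 + 1/4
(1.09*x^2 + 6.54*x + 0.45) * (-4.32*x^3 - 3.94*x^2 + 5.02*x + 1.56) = -4.7088*x^5 - 32.5474*x^4 - 22.2398*x^3 + 32.7582*x^2 + 12.4614*x + 0.702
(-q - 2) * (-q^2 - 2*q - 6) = q^3 + 4*q^2 + 10*q + 12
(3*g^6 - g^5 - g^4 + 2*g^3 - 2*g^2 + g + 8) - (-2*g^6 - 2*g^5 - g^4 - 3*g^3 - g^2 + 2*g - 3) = 5*g^6 + g^5 + 5*g^3 - g^2 - g + 11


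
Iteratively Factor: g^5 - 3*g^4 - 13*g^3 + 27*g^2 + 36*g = (g - 3)*(g^4 - 13*g^2 - 12*g) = (g - 3)*(g + 1)*(g^3 - g^2 - 12*g) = (g - 4)*(g - 3)*(g + 1)*(g^2 + 3*g) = (g - 4)*(g - 3)*(g + 1)*(g + 3)*(g)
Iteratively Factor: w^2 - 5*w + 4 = (w - 1)*(w - 4)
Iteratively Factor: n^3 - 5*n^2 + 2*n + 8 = (n - 4)*(n^2 - n - 2) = (n - 4)*(n - 2)*(n + 1)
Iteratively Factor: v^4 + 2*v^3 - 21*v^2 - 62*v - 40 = (v - 5)*(v^3 + 7*v^2 + 14*v + 8) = (v - 5)*(v + 4)*(v^2 + 3*v + 2) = (v - 5)*(v + 2)*(v + 4)*(v + 1)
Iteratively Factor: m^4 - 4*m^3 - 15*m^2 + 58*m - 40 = (m - 1)*(m^3 - 3*m^2 - 18*m + 40) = (m - 5)*(m - 1)*(m^2 + 2*m - 8) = (m - 5)*(m - 2)*(m - 1)*(m + 4)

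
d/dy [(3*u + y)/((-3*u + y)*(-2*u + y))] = ((2*u - y)*(3*u - y) + (2*u - y)*(3*u + y) + (3*u - y)*(3*u + y))/((2*u - y)^2*(3*u - y)^2)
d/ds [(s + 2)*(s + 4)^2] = (s + 4)*(3*s + 8)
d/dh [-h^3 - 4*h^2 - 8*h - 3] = -3*h^2 - 8*h - 8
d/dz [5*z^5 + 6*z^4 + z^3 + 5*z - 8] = 25*z^4 + 24*z^3 + 3*z^2 + 5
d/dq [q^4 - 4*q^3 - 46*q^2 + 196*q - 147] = 4*q^3 - 12*q^2 - 92*q + 196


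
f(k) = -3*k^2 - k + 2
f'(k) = -6*k - 1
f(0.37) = 1.22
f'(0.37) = -3.22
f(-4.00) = -42.00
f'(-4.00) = 23.00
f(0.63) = 0.18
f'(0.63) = -4.78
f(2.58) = -20.55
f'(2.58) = -16.48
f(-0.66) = 1.35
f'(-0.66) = 2.96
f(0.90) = -1.33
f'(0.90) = -6.40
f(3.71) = -43.00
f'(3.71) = -23.26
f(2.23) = -15.15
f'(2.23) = -14.38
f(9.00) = -250.00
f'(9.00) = -55.00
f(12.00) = -442.00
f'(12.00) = -73.00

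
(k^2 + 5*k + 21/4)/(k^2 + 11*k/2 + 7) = (k + 3/2)/(k + 2)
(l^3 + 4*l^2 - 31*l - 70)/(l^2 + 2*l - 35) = l + 2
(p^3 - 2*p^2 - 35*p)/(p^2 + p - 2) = p*(p^2 - 2*p - 35)/(p^2 + p - 2)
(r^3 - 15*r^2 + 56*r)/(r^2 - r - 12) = r*(-r^2 + 15*r - 56)/(-r^2 + r + 12)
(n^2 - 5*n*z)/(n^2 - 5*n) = (n - 5*z)/(n - 5)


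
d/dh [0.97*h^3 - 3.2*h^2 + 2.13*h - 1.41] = 2.91*h^2 - 6.4*h + 2.13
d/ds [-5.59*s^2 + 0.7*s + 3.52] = 0.7 - 11.18*s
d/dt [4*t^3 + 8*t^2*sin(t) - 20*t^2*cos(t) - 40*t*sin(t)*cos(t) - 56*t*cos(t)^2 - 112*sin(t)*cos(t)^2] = 20*t^2*sin(t) + 8*t^2*cos(t) + 12*t^2 + 16*t*sin(t) + 56*t*sin(2*t) - 40*t*cos(t) - 40*t*cos(2*t) - 20*sin(2*t) - 28*cos(t) - 28*cos(2*t) - 84*cos(3*t) - 28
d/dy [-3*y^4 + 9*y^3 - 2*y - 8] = -12*y^3 + 27*y^2 - 2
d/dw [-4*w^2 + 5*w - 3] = 5 - 8*w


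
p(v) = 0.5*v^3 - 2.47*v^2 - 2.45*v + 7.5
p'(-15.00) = 409.15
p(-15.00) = -2199.00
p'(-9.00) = 163.51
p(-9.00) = -535.02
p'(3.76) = 0.18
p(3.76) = -10.05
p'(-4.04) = 41.99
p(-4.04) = -55.89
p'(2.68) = -4.92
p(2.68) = -7.18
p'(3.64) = -0.56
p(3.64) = -10.03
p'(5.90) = 20.62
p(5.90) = 9.75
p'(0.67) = -5.09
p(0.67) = 4.90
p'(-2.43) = 18.41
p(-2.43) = -8.31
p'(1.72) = -6.51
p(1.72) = -1.48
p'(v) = 1.5*v^2 - 4.94*v - 2.45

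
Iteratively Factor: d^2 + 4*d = (d)*(d + 4)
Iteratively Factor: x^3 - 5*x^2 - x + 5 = (x - 5)*(x^2 - 1) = (x - 5)*(x - 1)*(x + 1)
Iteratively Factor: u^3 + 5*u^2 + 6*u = (u + 3)*(u^2 + 2*u) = (u + 2)*(u + 3)*(u)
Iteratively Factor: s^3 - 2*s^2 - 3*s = (s)*(s^2 - 2*s - 3) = s*(s + 1)*(s - 3)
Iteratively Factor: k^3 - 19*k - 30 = (k + 3)*(k^2 - 3*k - 10) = (k + 2)*(k + 3)*(k - 5)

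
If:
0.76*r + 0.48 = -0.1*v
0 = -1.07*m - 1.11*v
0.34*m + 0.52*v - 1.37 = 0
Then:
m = -8.50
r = -1.71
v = 8.19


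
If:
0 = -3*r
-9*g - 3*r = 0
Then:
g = 0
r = 0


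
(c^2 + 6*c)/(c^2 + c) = (c + 6)/(c + 1)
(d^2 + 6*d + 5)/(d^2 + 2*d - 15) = (d + 1)/(d - 3)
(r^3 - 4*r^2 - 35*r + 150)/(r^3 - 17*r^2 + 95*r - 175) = (r + 6)/(r - 7)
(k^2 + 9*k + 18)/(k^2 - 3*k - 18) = (k + 6)/(k - 6)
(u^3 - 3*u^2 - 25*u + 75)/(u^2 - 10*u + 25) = (u^2 + 2*u - 15)/(u - 5)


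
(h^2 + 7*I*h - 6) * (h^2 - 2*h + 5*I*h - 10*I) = h^4 - 2*h^3 + 12*I*h^3 - 41*h^2 - 24*I*h^2 + 82*h - 30*I*h + 60*I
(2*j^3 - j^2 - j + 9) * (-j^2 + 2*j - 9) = -2*j^5 + 5*j^4 - 19*j^3 - 2*j^2 + 27*j - 81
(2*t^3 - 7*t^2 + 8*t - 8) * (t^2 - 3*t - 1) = 2*t^5 - 13*t^4 + 27*t^3 - 25*t^2 + 16*t + 8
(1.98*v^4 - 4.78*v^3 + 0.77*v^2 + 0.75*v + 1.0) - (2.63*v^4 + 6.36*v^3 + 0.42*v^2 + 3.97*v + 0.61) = -0.65*v^4 - 11.14*v^3 + 0.35*v^2 - 3.22*v + 0.39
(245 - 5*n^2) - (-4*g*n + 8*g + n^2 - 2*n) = 4*g*n - 8*g - 6*n^2 + 2*n + 245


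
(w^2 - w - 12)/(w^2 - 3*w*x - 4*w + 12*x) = (-w - 3)/(-w + 3*x)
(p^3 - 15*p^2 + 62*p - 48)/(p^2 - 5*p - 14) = (-p^3 + 15*p^2 - 62*p + 48)/(-p^2 + 5*p + 14)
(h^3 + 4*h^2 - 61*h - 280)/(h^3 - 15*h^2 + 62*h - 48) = (h^2 + 12*h + 35)/(h^2 - 7*h + 6)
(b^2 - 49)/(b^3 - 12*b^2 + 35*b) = (b + 7)/(b*(b - 5))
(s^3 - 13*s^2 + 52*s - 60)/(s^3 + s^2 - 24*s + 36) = (s^2 - 11*s + 30)/(s^2 + 3*s - 18)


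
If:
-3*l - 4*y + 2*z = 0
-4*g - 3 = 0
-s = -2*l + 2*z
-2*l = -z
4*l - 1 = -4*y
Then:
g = -3/4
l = 1/5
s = -2/5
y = 1/20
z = 2/5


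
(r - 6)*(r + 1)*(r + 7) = r^3 + 2*r^2 - 41*r - 42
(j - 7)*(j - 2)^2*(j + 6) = j^4 - 5*j^3 - 34*j^2 + 164*j - 168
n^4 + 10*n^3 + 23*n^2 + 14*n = n*(n + 1)*(n + 2)*(n + 7)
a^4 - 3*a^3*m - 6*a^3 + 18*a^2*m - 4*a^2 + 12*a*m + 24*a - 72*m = (a - 6)*(a - 2)*(a + 2)*(a - 3*m)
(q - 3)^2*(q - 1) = q^3 - 7*q^2 + 15*q - 9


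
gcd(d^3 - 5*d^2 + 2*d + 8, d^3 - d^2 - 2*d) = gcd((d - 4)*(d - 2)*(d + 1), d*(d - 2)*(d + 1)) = d^2 - d - 2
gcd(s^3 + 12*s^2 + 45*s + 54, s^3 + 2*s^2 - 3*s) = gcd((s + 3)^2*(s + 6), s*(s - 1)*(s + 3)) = s + 3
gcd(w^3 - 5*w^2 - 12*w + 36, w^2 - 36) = w - 6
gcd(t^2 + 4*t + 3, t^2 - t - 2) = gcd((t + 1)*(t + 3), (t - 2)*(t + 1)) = t + 1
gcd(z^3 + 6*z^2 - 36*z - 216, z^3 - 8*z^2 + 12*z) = z - 6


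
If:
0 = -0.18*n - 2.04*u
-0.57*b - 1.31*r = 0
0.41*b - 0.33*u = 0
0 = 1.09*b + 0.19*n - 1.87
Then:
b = -1.18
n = 16.61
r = 0.51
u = -1.47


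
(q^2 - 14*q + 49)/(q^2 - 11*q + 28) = (q - 7)/(q - 4)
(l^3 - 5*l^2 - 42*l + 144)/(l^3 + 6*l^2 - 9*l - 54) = (l - 8)/(l + 3)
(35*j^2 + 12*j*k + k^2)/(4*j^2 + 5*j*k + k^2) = (35*j^2 + 12*j*k + k^2)/(4*j^2 + 5*j*k + k^2)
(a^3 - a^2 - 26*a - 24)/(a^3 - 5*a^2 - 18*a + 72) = (a + 1)/(a - 3)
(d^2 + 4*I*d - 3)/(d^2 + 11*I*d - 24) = (d + I)/(d + 8*I)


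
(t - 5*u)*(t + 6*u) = t^2 + t*u - 30*u^2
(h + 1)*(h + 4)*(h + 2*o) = h^3 + 2*h^2*o + 5*h^2 + 10*h*o + 4*h + 8*o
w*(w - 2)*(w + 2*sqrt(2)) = w^3 - 2*w^2 + 2*sqrt(2)*w^2 - 4*sqrt(2)*w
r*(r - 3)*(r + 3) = r^3 - 9*r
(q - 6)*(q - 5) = q^2 - 11*q + 30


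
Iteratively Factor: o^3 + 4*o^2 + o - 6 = (o + 2)*(o^2 + 2*o - 3) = (o + 2)*(o + 3)*(o - 1)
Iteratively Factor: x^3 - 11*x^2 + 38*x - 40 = (x - 4)*(x^2 - 7*x + 10) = (x - 4)*(x - 2)*(x - 5)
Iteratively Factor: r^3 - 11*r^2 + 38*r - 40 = (r - 4)*(r^2 - 7*r + 10) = (r - 4)*(r - 2)*(r - 5)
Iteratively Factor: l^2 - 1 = (l + 1)*(l - 1)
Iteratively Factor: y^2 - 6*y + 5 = (y - 5)*(y - 1)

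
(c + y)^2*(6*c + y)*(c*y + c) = 6*c^4*y + 6*c^4 + 13*c^3*y^2 + 13*c^3*y + 8*c^2*y^3 + 8*c^2*y^2 + c*y^4 + c*y^3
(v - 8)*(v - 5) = v^2 - 13*v + 40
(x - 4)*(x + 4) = x^2 - 16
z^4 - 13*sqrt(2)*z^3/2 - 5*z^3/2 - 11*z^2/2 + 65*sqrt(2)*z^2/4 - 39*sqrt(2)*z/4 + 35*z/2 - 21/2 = (z - 3/2)*(z - 1)*(z - 7*sqrt(2))*(z + sqrt(2)/2)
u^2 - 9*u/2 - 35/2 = (u - 7)*(u + 5/2)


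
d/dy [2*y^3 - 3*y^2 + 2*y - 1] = 6*y^2 - 6*y + 2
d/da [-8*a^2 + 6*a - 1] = 6 - 16*a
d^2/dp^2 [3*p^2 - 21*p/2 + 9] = 6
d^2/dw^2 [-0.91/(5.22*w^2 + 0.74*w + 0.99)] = (49.592088*w^2 + 7.030296*w - 0.91*(10.44*w + 0.74)*(20.88*w + 1.48) + 9.405396)/(5.22*w^2 + 0.74*w + 0.99)^3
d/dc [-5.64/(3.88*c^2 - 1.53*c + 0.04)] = (43.7664*c - 8.6292)/(3.88*c^2 - 1.53*c + 0.04)^2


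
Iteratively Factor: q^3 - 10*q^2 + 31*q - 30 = (q - 5)*(q^2 - 5*q + 6) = (q - 5)*(q - 2)*(q - 3)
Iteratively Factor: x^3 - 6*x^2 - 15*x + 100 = (x + 4)*(x^2 - 10*x + 25) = (x - 5)*(x + 4)*(x - 5)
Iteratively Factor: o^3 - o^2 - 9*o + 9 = (o - 3)*(o^2 + 2*o - 3) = (o - 3)*(o + 3)*(o - 1)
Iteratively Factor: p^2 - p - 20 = (p + 4)*(p - 5)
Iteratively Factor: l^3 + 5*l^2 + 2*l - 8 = (l - 1)*(l^2 + 6*l + 8) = (l - 1)*(l + 2)*(l + 4)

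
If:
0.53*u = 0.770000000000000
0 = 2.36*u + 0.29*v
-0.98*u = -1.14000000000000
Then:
No Solution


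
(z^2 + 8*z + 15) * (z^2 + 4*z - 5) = z^4 + 12*z^3 + 42*z^2 + 20*z - 75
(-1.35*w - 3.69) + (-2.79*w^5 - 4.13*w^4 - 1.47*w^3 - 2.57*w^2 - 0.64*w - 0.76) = -2.79*w^5 - 4.13*w^4 - 1.47*w^3 - 2.57*w^2 - 1.99*w - 4.45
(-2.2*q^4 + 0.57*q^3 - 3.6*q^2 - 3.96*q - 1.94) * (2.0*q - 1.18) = -4.4*q^5 + 3.736*q^4 - 7.8726*q^3 - 3.672*q^2 + 0.7928*q + 2.2892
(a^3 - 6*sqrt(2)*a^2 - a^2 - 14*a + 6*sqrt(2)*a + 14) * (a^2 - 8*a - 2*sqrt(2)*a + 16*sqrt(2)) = a^5 - 8*sqrt(2)*a^4 - 9*a^4 + 18*a^3 + 72*sqrt(2)*a^3 - 90*a^2 - 36*sqrt(2)*a^2 - 252*sqrt(2)*a + 80*a + 224*sqrt(2)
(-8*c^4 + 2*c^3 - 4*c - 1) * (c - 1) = -8*c^5 + 10*c^4 - 2*c^3 - 4*c^2 + 3*c + 1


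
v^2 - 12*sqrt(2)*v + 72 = (v - 6*sqrt(2))^2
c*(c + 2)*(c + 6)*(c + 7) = c^4 + 15*c^3 + 68*c^2 + 84*c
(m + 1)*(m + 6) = m^2 + 7*m + 6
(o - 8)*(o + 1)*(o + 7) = o^3 - 57*o - 56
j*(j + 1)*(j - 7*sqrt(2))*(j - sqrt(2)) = j^4 - 8*sqrt(2)*j^3 + j^3 - 8*sqrt(2)*j^2 + 14*j^2 + 14*j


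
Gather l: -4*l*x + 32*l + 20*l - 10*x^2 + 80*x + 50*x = l*(52 - 4*x) - 10*x^2 + 130*x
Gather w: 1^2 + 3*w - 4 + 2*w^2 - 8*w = 2*w^2 - 5*w - 3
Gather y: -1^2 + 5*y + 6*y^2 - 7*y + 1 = 6*y^2 - 2*y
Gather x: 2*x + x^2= x^2 + 2*x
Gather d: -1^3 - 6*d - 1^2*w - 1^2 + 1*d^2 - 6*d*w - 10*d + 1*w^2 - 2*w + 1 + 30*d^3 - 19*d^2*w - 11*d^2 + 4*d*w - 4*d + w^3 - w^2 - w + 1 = 30*d^3 + d^2*(-19*w - 10) + d*(-2*w - 20) + w^3 - 4*w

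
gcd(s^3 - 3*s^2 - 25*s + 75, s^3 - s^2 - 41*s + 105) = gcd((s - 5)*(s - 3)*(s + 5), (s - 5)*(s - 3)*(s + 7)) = s^2 - 8*s + 15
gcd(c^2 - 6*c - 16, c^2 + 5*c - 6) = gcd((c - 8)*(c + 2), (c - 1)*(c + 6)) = 1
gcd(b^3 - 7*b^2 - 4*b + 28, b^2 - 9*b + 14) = b^2 - 9*b + 14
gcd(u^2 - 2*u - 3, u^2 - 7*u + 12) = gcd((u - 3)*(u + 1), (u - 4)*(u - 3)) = u - 3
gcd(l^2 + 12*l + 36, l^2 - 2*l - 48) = l + 6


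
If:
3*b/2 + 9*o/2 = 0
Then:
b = -3*o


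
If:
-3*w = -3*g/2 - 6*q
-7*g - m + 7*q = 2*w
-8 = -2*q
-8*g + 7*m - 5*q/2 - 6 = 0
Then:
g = 17/16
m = 7/2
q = 4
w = 273/32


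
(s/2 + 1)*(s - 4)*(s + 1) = s^3/2 - s^2/2 - 5*s - 4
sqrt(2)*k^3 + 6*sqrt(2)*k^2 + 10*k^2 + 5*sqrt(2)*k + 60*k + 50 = (k + 5)*(k + 5*sqrt(2))*(sqrt(2)*k + sqrt(2))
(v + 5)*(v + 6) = v^2 + 11*v + 30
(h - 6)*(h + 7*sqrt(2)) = h^2 - 6*h + 7*sqrt(2)*h - 42*sqrt(2)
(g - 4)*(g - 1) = g^2 - 5*g + 4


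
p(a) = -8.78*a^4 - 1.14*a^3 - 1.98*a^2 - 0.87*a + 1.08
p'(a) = -35.12*a^3 - 3.42*a^2 - 3.96*a - 0.87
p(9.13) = -62046.22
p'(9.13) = -27050.13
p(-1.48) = -40.40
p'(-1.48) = 111.35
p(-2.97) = -667.09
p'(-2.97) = 900.80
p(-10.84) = -120000.49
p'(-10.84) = 44374.66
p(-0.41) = 0.93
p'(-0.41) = 2.60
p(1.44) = -45.43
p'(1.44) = -118.53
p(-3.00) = -694.53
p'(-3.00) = 928.47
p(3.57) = -1505.29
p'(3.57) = -1656.53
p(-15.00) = -441071.37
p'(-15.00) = 117819.03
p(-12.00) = -180365.76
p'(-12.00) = 60241.53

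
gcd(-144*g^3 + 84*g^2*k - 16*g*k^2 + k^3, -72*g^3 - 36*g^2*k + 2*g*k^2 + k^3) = 6*g - k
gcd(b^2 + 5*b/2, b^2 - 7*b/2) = b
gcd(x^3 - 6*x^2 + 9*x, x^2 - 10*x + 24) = 1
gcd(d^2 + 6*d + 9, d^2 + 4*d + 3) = d + 3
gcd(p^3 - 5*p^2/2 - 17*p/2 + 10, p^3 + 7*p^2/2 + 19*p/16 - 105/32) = p + 5/2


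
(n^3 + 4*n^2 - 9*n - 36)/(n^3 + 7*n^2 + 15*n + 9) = (n^2 + n - 12)/(n^2 + 4*n + 3)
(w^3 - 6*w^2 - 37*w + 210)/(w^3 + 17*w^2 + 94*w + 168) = (w^2 - 12*w + 35)/(w^2 + 11*w + 28)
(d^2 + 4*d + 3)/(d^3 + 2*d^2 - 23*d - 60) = (d + 1)/(d^2 - d - 20)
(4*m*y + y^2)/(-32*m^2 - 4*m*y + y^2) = y/(-8*m + y)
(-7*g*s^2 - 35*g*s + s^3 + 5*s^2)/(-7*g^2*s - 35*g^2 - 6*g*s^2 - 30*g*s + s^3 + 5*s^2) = s/(g + s)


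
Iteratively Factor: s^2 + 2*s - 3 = (s - 1)*(s + 3)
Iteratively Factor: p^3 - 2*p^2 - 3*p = (p)*(p^2 - 2*p - 3) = p*(p - 3)*(p + 1)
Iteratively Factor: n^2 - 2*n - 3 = (n + 1)*(n - 3)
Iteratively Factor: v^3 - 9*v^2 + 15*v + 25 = (v - 5)*(v^2 - 4*v - 5) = (v - 5)^2*(v + 1)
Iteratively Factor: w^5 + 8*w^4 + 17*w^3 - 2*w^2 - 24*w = (w + 2)*(w^4 + 6*w^3 + 5*w^2 - 12*w) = (w - 1)*(w + 2)*(w^3 + 7*w^2 + 12*w) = w*(w - 1)*(w + 2)*(w^2 + 7*w + 12) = w*(w - 1)*(w + 2)*(w + 3)*(w + 4)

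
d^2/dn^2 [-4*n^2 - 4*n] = -8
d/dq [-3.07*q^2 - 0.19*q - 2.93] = -6.14*q - 0.19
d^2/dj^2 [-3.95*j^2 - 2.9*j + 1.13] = -7.90000000000000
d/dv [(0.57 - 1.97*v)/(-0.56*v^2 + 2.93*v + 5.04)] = (-1.1032*v^2 + 0.6384*v - 11.5989)/(0.3136*v^4 - 3.2816*v^3 + 2.9401*v^2 + 29.5344*v + 25.4016)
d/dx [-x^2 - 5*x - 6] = -2*x - 5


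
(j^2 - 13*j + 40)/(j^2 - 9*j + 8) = (j - 5)/(j - 1)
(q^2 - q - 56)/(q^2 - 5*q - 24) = (q + 7)/(q + 3)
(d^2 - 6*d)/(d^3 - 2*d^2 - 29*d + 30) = d/(d^2 + 4*d - 5)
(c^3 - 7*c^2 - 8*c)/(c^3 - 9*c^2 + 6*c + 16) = c/(c - 2)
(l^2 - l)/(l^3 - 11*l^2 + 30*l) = (l - 1)/(l^2 - 11*l + 30)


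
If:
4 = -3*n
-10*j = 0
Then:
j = 0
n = -4/3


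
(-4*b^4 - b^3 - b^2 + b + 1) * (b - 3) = -4*b^5 + 11*b^4 + 2*b^3 + 4*b^2 - 2*b - 3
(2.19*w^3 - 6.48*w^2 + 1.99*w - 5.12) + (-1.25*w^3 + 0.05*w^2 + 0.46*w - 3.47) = 0.94*w^3 - 6.43*w^2 + 2.45*w - 8.59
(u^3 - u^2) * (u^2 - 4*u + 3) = u^5 - 5*u^4 + 7*u^3 - 3*u^2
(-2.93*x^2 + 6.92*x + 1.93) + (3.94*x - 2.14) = -2.93*x^2 + 10.86*x - 0.21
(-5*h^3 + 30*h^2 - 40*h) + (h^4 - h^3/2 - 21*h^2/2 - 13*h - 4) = h^4 - 11*h^3/2 + 39*h^2/2 - 53*h - 4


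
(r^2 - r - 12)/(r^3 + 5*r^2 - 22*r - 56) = (r + 3)/(r^2 + 9*r + 14)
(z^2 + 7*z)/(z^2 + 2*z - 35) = z/(z - 5)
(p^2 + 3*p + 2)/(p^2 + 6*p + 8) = (p + 1)/(p + 4)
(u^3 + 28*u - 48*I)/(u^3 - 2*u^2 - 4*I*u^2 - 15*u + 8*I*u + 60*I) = (u^2 + 4*I*u + 12)/(u^2 - 2*u - 15)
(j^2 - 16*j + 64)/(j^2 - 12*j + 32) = (j - 8)/(j - 4)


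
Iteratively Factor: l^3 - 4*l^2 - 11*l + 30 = (l - 5)*(l^2 + l - 6) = (l - 5)*(l - 2)*(l + 3)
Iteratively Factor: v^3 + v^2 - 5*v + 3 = (v - 1)*(v^2 + 2*v - 3) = (v - 1)*(v + 3)*(v - 1)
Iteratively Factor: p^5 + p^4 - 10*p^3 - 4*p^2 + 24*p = (p + 2)*(p^4 - p^3 - 8*p^2 + 12*p) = p*(p + 2)*(p^3 - p^2 - 8*p + 12) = p*(p + 2)*(p + 3)*(p^2 - 4*p + 4) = p*(p - 2)*(p + 2)*(p + 3)*(p - 2)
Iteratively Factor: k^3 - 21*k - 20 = (k + 1)*(k^2 - k - 20) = (k - 5)*(k + 1)*(k + 4)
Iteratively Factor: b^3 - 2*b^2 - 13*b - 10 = (b + 2)*(b^2 - 4*b - 5) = (b - 5)*(b + 2)*(b + 1)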